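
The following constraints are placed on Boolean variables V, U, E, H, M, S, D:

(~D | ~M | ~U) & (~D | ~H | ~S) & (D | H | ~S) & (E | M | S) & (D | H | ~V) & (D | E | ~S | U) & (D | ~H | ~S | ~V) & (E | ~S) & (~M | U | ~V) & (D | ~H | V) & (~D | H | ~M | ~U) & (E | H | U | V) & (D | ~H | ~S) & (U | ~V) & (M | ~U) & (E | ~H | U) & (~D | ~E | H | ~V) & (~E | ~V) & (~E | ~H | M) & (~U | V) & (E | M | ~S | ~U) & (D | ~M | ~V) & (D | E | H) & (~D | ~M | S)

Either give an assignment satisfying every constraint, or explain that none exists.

V: False, U: False, E: True, H: False, M: False, S: False, D: False

Try V = True:
  (U | ~V) forces U = True.
  (M | ~U) forces M = True.
  (~D | ~M | ~U) forces D = False.
  clause (D | ~M | ~V) is falsified — backtrack.
So V = False.
  then (~U | V) forces U = False.
Set E = True.
Try H = True:
  (D | ~H | V) forces D = True.
  (~D | ~H | ~S) forces S = False.
  (~E | ~H | M) forces M = True.
  clause (~D | ~M | S) is falsified — backtrack.
So H = False.
Set M = False.
Set S = False.
Set D = False.
All clauses satisfied.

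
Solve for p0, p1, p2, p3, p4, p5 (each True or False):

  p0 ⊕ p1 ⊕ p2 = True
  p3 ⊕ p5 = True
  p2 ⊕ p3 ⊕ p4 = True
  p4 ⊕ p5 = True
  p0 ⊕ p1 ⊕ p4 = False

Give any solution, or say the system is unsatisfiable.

p0=F, p1=F, p2=T, p3=F, p4=F, p5=T

p0 ⊕ p1 ⊕ p2 = F ⊕ F ⊕ T = True ✓
p3 ⊕ p5 = F ⊕ T = True ✓
p2 ⊕ p3 ⊕ p4 = T ⊕ F ⊕ F = True ✓
p4 ⊕ p5 = F ⊕ T = True ✓
p0 ⊕ p1 ⊕ p4 = F ⊕ F ⊕ F = False ✓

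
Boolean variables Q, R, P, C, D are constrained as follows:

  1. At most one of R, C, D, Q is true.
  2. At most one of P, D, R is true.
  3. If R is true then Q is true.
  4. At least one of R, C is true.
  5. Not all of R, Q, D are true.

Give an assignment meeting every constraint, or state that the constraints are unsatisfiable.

Q=F, R=F, P=F, C=T, D=F

  (1) {R, C, D, Q}: 1 true — at most one ✓
  (2) {P, D, R}: 0 true — at most one ✓
  (3) R=F ⇒ Q: vacuous ✓
  (4) {R, C}: 1 true — at least one ✓
  (5) {R, Q, D}: 0/3 true — not all ✓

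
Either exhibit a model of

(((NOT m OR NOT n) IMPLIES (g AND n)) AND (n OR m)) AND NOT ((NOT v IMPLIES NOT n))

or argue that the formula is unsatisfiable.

n = True, m = True, v = False, g = True

  ((NOT m OR NOT n) IMPLIES (g AND n)) AND (n OR m) = True
    (NOT m OR NOT n) IMPLIES (g AND n) = True
      NOT m OR NOT n = False
        NOT m = False
        NOT n = False
      g AND n = True
    n OR m = True
  NOT ((NOT v IMPLIES NOT n)) = True
    NOT v IMPLIES NOT n = False
      NOT v = True
      NOT n = False
Both conjuncts True, so the formula holds.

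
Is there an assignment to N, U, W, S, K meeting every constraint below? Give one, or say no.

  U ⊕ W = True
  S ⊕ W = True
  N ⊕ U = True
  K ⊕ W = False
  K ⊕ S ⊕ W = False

N: True, U: False, W: True, S: False, K: True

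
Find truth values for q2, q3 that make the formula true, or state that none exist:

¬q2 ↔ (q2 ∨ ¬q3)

q2=F, q3=F

  ¬q2 ↔ (q2 ∨ ¬q3) = True
    ¬q2 = True
    q2 ∨ ¬q3 = True
      ¬q3 = True
The formula evaluates to True.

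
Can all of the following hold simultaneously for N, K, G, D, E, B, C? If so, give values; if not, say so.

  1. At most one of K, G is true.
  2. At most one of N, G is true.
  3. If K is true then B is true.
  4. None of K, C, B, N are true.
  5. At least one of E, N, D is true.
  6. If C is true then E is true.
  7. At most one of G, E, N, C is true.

N=F, K=F, G=F, D=T, E=T, B=F, C=F

  (1) {K, G}: 0 true — at most one ✓
  (2) {N, G}: 0 true — at most one ✓
  (3) K=F ⇒ B: vacuous ✓
  (4) {K, C, B, N}: 0 true — none ✓
  (5) {E, N, D}: 2 true — at least one ✓
  (6) C=F ⇒ E: vacuous ✓
  (7) {G, E, N, C}: 1 true — at most one ✓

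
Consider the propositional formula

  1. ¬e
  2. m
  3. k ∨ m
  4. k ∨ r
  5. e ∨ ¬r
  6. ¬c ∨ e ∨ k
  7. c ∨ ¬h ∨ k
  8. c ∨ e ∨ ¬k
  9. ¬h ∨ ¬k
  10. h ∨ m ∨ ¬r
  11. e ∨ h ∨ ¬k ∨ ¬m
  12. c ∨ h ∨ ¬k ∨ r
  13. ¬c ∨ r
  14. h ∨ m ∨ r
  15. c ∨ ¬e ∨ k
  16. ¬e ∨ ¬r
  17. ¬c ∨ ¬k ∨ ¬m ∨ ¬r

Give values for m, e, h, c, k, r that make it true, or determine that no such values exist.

The formula is unsatisfiable.

Case m = True:
  (¬e) forces e = False.
  (e ∨ ¬r) forces r = False.
  (k ∨ r) forces k = True.
  (c ∨ e ∨ ¬k) forces c = True.
  Clause (¬c ∨ r) is falsified — contradiction.
Case m = False:
  Clause (m) is falsified — contradiction.
Both cases fail, so the formula is unsatisfiable.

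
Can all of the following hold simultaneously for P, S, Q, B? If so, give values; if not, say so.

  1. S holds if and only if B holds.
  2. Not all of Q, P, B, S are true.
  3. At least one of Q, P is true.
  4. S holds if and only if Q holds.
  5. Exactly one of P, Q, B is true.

P: True, S: False, Q: False, B: False

  (1) S=F, B=F — same ✓
  (2) {Q, P, B, S}: 1/4 true — not all ✓
  (3) {Q, P}: 1 true — at least one ✓
  (4) S=F, Q=F — same ✓
  (5) {P, Q, B}: 1 true — exactly one ✓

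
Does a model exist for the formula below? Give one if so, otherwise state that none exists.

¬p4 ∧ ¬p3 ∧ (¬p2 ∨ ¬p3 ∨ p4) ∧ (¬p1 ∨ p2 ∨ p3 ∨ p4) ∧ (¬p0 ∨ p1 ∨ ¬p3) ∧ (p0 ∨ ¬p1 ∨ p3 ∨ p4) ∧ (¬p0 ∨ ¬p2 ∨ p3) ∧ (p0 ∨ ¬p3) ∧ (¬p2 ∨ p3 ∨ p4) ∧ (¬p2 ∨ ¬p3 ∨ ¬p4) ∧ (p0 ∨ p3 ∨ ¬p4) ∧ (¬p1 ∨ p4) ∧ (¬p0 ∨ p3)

Unit clause (¬p4) forces p4 = False.
Unit clause (¬p3) forces p3 = False.
In (¬p2 ∨ p3 ∨ p4) only ¬p2 is left, so p2 = False.
In (¬p1 ∨ p4) only ¬p1 is left, so p1 = False.
In (¬p0 ∨ p3) only ¬p0 is left, so p0 = False.
All clauses satisfied.

p0: False, p1: False, p2: False, p3: False, p4: False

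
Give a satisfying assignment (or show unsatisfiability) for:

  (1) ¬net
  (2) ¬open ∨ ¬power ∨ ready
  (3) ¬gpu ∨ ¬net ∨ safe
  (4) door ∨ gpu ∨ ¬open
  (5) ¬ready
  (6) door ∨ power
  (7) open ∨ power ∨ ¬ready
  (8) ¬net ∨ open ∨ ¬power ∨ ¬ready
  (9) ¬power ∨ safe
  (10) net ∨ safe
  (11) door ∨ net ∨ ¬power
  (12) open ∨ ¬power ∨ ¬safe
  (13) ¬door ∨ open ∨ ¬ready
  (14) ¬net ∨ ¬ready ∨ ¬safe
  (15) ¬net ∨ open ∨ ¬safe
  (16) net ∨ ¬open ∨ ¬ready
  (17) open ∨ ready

Unit clause (¬net) forces net = False.
Unit clause (¬ready) forces ready = False.
In (net ∨ safe) only safe is left, so safe = True.
In (open ∨ ready) only open is left, so open = True.
In (¬open ∨ ¬power ∨ ready) only ¬power is left, so power = False.
In (door ∨ power) only door is left, so door = True.
Set gpu = True.
All clauses satisfied.

net=F; open=T; ready=F; safe=T; power=F; gpu=T; door=T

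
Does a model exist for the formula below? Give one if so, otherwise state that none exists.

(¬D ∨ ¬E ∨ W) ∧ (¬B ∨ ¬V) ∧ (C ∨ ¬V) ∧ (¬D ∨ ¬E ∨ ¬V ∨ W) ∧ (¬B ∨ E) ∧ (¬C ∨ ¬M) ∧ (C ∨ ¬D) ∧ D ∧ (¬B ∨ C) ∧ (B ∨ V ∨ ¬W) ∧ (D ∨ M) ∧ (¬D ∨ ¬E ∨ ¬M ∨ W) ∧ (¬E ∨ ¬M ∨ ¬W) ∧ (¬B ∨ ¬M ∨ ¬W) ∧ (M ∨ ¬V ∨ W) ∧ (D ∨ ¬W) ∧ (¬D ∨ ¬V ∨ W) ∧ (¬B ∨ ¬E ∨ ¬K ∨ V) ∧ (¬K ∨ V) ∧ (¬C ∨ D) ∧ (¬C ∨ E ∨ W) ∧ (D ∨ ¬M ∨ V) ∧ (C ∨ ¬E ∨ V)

Unit clause (D) forces D = True.
In (C ∨ ¬D) only C is left, so C = True.
In (¬C ∨ ¬M) only ¬M is left, so M = False.
Try W = False:
  (¬D ∨ ¬E ∨ W) forces E = False.
  clause (¬C ∨ E ∨ W) is falsified — backtrack.
So W = True.
Set B = False.
  then (B ∨ V ∨ ¬W) forces V = True.
Set E = False.
Set K = False.
All clauses satisfied.

W = True, B = False, V = True, M = False, C = True, E = False, D = True, K = False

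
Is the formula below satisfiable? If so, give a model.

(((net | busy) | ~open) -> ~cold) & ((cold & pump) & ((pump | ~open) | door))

door=T, cold=T, net=F, pump=T, busy=F, open=T

  ((net | busy) | ~open) -> ~cold = True
    (net | busy) | ~open = False
      net | busy = False
      ~open = False
    ~cold = False
  (cold & pump) & ((pump | ~open) | door) = True
    cold & pump = True
    (pump | ~open) | door = True
      pump | ~open = True
        ~open = False
Both conjuncts True, so the formula holds.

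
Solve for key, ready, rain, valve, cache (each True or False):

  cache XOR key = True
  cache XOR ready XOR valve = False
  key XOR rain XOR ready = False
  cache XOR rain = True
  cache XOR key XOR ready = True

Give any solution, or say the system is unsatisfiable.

key = True; ready = False; rain = True; valve = False; cache = False

cache XOR key = F XOR T = True ✓
cache XOR ready XOR valve = F XOR F XOR F = False ✓
key XOR rain XOR ready = T XOR T XOR F = False ✓
cache XOR rain = F XOR T = True ✓
cache XOR key XOR ready = F XOR T XOR F = True ✓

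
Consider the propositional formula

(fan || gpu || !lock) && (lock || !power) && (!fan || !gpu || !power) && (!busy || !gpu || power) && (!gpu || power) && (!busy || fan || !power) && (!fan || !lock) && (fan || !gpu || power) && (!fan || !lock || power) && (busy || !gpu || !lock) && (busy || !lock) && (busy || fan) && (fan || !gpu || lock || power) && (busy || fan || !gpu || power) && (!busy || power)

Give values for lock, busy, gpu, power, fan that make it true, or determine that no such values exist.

lock: False, busy: False, gpu: False, power: False, fan: True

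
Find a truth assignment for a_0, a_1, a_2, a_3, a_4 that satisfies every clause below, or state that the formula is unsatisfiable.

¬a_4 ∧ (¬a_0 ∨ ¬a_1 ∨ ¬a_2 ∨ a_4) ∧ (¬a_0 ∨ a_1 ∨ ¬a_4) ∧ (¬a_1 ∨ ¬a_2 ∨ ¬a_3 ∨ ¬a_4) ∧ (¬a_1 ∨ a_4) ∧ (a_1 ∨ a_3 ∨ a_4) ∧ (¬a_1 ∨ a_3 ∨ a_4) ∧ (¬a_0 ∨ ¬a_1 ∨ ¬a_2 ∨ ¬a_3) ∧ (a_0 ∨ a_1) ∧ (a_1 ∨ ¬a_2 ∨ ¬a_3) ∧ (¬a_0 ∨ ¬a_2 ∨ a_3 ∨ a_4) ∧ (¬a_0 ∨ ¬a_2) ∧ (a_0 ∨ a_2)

a_0 = True, a_1 = False, a_2 = False, a_3 = True, a_4 = False

Unit clause (¬a_4) forces a_4 = False.
In (¬a_1 ∨ a_4) only ¬a_1 is left, so a_1 = False.
In (a_1 ∨ a_3 ∨ a_4) only a_3 is left, so a_3 = True.
In (a_0 ∨ a_1) only a_0 is left, so a_0 = True.
In (a_1 ∨ ¬a_2 ∨ ¬a_3) only ¬a_2 is left, so a_2 = False.
All clauses satisfied.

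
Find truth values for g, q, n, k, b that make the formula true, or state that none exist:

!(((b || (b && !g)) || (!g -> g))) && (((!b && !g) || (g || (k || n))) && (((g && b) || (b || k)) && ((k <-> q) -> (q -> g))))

g: False, q: False, n: True, k: True, b: False

  !(((b || (b && !g)) || (!g -> g))) = True
    (b || (b && !g)) || (!g -> g) = False
      b || (b && !g) = False
        b && !g = False
          !g = True
      !g -> g = False
        !g = True
  ((!b && !g) || (g || (k || n))) && (((g && b) || (b || k)) && ((k <-> q) -> (q -> g))) = True
    (!b && !g) || (g || (k || n)) = True
      !b && !g = True
        !b = True
        !g = True
      g || (k || n) = True
        k || n = True
    ((g && b) || (b || k)) && ((k <-> q) -> (q -> g)) = True
      (g && b) || (b || k) = True
        g && b = False
        b || k = True
      (k <-> q) -> (q -> g) = True
        k <-> q = False
        q -> g = True
Both conjuncts True, so the formula holds.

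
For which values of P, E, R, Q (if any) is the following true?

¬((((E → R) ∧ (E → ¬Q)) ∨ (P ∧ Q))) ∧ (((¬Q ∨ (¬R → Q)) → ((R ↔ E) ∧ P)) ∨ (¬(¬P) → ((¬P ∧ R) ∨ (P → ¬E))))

P: False; E: True; R: False; Q: False

  ¬((((E → R) ∧ (E → ¬Q)) ∨ (P ∧ Q))) = True
    ((E → R) ∧ (E → ¬Q)) ∨ (P ∧ Q) = False
      (E → R) ∧ (E → ¬Q) = False
        E → R = False
        E → ¬Q = True
          ¬Q = True
      P ∧ Q = False
  ((¬Q ∨ (¬R → Q)) → ((R ↔ E) ∧ P)) ∨ (¬(¬P) → ((¬P ∧ R) ∨ (P → ¬E))) = True
    (¬Q ∨ (¬R → Q)) → ((R ↔ E) ∧ P) = False
      ¬Q ∨ (¬R → Q) = True
        ¬Q = True
        ¬R → Q = False
          ¬R = True
      (R ↔ E) ∧ P = False
        R ↔ E = False
    ¬(¬P) → ((¬P ∧ R) ∨ (P → ¬E)) = True
      ¬(¬P) = False
        ¬P = True
      (¬P ∧ R) ∨ (P → ¬E) = True
        ¬P ∧ R = False
          ¬P = True
        P → ¬E = True
          ¬E = False
Both conjuncts True, so the formula holds.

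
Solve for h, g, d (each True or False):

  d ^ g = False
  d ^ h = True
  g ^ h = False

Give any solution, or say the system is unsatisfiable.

Unsatisfiable — no assignment works.

Adding constraints 1, 2, 3 mod 2: every variable appears an even number of times on the left, so the left side is 0.
But the right sides sum to 1 (mod 2). 0 ≠ 1 — the system is inconsistent.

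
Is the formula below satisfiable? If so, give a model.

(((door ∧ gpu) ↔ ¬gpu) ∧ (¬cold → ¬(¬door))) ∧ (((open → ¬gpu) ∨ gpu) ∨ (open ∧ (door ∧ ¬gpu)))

gpu: True, open: False, door: False, cold: True

  ((door ∧ gpu) ↔ ¬gpu) ∧ (¬cold → ¬(¬door)) = True
    (door ∧ gpu) ↔ ¬gpu = True
      door ∧ gpu = False
      ¬gpu = False
    ¬cold → ¬(¬door) = True
      ¬cold = False
      ¬(¬door) = False
        ¬door = True
  ((open → ¬gpu) ∨ gpu) ∨ (open ∧ (door ∧ ¬gpu)) = True
    (open → ¬gpu) ∨ gpu = True
      open → ¬gpu = True
        ¬gpu = False
    open ∧ (door ∧ ¬gpu) = False
      door ∧ ¬gpu = False
        ¬gpu = False
Both conjuncts True, so the formula holds.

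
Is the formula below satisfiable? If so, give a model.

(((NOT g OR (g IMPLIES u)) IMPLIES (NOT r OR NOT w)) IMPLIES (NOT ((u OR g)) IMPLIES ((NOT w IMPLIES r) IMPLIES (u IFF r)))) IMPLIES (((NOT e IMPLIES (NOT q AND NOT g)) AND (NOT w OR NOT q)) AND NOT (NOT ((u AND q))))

w: False, u: True, q: True, r: False, e: True, g: True

  (((NOT g OR (g IMPLIES u)) IMPLIES (NOT r OR NOT w)) IMPLIES (NOT ((u OR g)) IMPLIES ((NOT w IMPLIES r) IMPLIES (u IFF r)))) IMPLIES (((NOT e IMPLIES (NOT q AND NOT g)) AND (NOT w OR NOT q)) AND NOT (NOT ((u AND q)))) = True
    ((NOT g OR (g IMPLIES u)) IMPLIES (NOT r OR NOT w)) IMPLIES (NOT ((u OR g)) IMPLIES ((NOT w IMPLIES r) IMPLIES (u IFF r))) = True
      (NOT g OR (g IMPLIES u)) IMPLIES (NOT r OR NOT w) = True
        NOT g OR (g IMPLIES u) = True
          NOT g = False
          g IMPLIES u = True
        NOT r OR NOT w = True
          NOT r = True
          NOT w = True
      NOT ((u OR g)) IMPLIES ((NOT w IMPLIES r) IMPLIES (u IFF r)) = True
        NOT ((u OR g)) = False
          u OR g = True
        (NOT w IMPLIES r) IMPLIES (u IFF r) = True
          NOT w IMPLIES r = False
            NOT w = True
          u IFF r = False
    ((NOT e IMPLIES (NOT q AND NOT g)) AND (NOT w OR NOT q)) AND NOT (NOT ((u AND q))) = True
      (NOT e IMPLIES (NOT q AND NOT g)) AND (NOT w OR NOT q) = True
        NOT e IMPLIES (NOT q AND NOT g) = True
          NOT e = False
          NOT q AND NOT g = False
            NOT q = False
            NOT g = False
        NOT w OR NOT q = True
          NOT w = True
          NOT q = False
      NOT (NOT ((u AND q))) = True
        NOT ((u AND q)) = False
          u AND q = True
The formula evaluates to True.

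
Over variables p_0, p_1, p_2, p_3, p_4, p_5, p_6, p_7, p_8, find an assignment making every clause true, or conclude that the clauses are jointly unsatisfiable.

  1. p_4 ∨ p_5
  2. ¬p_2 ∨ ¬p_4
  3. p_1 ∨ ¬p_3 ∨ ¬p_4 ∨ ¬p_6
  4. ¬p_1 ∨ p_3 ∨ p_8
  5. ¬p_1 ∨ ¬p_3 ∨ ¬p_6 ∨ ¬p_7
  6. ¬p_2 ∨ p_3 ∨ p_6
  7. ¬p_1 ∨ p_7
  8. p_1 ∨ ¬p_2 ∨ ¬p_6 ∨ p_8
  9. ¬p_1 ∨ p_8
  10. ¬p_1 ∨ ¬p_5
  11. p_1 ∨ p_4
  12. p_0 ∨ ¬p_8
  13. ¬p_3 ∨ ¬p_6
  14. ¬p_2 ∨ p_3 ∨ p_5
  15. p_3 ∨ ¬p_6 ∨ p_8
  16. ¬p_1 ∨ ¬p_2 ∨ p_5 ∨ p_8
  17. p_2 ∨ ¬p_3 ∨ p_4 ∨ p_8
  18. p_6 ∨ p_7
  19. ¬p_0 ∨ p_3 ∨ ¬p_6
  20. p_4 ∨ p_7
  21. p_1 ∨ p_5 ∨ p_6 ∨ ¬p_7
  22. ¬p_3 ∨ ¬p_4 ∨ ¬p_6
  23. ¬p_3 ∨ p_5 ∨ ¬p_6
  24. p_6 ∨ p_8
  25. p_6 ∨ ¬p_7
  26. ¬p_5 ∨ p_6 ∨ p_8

Case p_6 = True:
  (¬p_3 ∨ ¬p_6) forces p_3 = False.
  (p_3 ∨ ¬p_6 ∨ p_8) forces p_8 = True.
  (p_0 ∨ ¬p_8) forces p_0 = True.
  Clause (¬p_0 ∨ p_3 ∨ ¬p_6) is falsified — contradiction.
Case p_6 = False:
  (p_6 ∨ p_7) forces p_7 = True.
  Clause (p_6 ∨ ¬p_7) is falsified — contradiction.
Both cases fail, so the formula is unsatisfiable.

Unsatisfiable — no assignment works.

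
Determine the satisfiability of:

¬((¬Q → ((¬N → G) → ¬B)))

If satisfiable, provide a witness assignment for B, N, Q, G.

B = True, N = True, Q = False, G = False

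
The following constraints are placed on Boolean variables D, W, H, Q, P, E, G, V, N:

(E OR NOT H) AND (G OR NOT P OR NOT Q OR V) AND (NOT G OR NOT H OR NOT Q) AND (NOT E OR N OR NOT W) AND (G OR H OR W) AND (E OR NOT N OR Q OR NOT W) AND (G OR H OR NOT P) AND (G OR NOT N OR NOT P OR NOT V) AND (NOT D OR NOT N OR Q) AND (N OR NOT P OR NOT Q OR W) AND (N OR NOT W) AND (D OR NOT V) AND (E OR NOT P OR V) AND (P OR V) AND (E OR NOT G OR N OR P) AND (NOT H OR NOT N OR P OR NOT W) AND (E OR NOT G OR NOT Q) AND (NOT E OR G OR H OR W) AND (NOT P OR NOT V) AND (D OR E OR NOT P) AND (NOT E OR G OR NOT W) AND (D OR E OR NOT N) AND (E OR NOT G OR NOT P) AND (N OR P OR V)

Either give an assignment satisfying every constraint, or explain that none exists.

D = True, W = False, H = False, Q = False, P = True, E = True, G = True, V = False, N = False

Set D = True.
Set W = False.
Set H = False.
  then (G OR H OR W) forces G = True.
Set Q = False.
  then (NOT D OR NOT N OR Q) forces N = False.
Set P = True.
  then (NOT P OR NOT V) forces V = False.
  then (E OR NOT G OR NOT P) forces E = True.
All clauses satisfied.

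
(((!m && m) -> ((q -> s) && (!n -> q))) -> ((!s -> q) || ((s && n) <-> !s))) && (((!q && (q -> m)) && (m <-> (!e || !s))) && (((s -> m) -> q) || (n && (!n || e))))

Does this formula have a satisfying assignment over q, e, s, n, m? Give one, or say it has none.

q = False; e = True; s = True; n = False; m = False

  ((!m && m) -> ((q -> s) && (!n -> q))) -> ((!s -> q) || ((s && n) <-> !s)) = True
    (!m && m) -> ((q -> s) && (!n -> q)) = True
      !m && m = False
        !m = True
      (q -> s) && (!n -> q) = False
        q -> s = True
        !n -> q = False
          !n = True
    (!s -> q) || ((s && n) <-> !s) = True
      !s -> q = True
        !s = False
      (s && n) <-> !s = True
        s && n = False
        !s = False
  ((!q && (q -> m)) && (m <-> (!e || !s))) && (((s -> m) -> q) || (n && (!n || e))) = True
    (!q && (q -> m)) && (m <-> (!e || !s)) = True
      !q && (q -> m) = True
        !q = True
        q -> m = True
      m <-> (!e || !s) = True
        !e || !s = False
          !e = False
          !s = False
    ((s -> m) -> q) || (n && (!n || e)) = True
      (s -> m) -> q = True
        s -> m = False
      n && (!n || e) = False
        !n || e = True
          !n = True
Both conjuncts True, so the formula holds.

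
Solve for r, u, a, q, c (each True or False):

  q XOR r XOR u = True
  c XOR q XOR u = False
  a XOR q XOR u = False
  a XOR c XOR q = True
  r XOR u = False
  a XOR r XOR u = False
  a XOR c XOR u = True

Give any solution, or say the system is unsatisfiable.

r = True; u = True; a = False; q = True; c = False

q XOR r XOR u = T XOR T XOR T = True ✓
c XOR q XOR u = F XOR T XOR T = False ✓
a XOR q XOR u = F XOR T XOR T = False ✓
a XOR c XOR q = F XOR F XOR T = True ✓
r XOR u = T XOR T = False ✓
a XOR r XOR u = F XOR T XOR T = False ✓
a XOR c XOR u = F XOR F XOR T = True ✓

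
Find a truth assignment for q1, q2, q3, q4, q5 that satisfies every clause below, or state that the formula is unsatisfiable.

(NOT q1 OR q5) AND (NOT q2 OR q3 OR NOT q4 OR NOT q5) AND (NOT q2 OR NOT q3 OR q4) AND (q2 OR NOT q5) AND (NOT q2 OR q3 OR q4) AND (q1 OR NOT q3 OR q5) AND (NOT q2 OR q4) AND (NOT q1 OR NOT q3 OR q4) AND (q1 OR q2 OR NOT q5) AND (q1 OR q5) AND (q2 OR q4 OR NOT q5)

q1 = False, q2 = True, q3 = True, q4 = True, q5 = True

Set q1 = False.
  then (q1 OR q5) forces q5 = True.
  then (q2 OR NOT q5) forces q2 = True.
  then (NOT q2 OR q4) forces q4 = True.
  then (NOT q2 OR q3 OR NOT q4 OR NOT q5) forces q3 = True.
All clauses satisfied.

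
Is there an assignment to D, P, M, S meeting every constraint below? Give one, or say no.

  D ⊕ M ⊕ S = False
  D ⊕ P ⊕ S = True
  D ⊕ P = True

D = True, P = False, M = True, S = False

D ⊕ M ⊕ S = T ⊕ T ⊕ F = False ✓
D ⊕ P ⊕ S = T ⊕ F ⊕ F = True ✓
D ⊕ P = T ⊕ F = True ✓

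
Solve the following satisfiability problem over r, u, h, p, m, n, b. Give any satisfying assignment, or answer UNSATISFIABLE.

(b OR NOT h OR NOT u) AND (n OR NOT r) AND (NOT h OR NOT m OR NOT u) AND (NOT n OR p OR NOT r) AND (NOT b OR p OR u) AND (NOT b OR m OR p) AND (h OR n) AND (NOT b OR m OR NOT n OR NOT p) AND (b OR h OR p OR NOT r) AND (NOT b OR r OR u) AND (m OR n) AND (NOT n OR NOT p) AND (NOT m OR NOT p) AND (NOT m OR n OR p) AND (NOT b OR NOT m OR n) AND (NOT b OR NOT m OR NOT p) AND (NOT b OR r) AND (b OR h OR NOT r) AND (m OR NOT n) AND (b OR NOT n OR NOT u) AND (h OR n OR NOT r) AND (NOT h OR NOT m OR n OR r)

Try r = True:
  (n OR NOT r) forces n = True.
  (NOT n OR p OR NOT r) forces p = True.
  clause (NOT n OR NOT p) is falsified — backtrack.
So r = False.
  then (NOT b OR r) forces b = False.
Set u = False.
Set h = True.
Try p = True:
  (NOT n OR NOT p) forces n = False.
  (m OR n) forces m = True.
  clause (NOT m OR NOT p) is falsified — backtrack.
So p = False.
Try m = False:
  (m OR n) forces n = True.
  clause (m OR NOT n) is falsified — backtrack.
So m = True.
  then (NOT m OR n OR p) forces n = True.
All clauses satisfied.

r = False; u = False; h = True; p = False; m = True; n = True; b = False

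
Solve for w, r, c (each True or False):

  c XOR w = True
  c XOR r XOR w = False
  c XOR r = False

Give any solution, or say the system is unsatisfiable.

w: False, r: True, c: True

c XOR w = T XOR F = True ✓
c XOR r XOR w = T XOR T XOR F = False ✓
c XOR r = T XOR T = False ✓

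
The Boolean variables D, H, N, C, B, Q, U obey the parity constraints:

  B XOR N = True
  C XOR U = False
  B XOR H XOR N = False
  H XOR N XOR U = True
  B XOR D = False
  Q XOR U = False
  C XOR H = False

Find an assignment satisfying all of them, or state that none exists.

D = False, H = True, N = True, C = True, B = False, Q = True, U = True

B XOR N = F XOR T = True ✓
C XOR U = T XOR T = False ✓
B XOR H XOR N = F XOR T XOR T = False ✓
H XOR N XOR U = T XOR T XOR T = True ✓
B XOR D = F XOR F = False ✓
Q XOR U = T XOR T = False ✓
C XOR H = T XOR T = False ✓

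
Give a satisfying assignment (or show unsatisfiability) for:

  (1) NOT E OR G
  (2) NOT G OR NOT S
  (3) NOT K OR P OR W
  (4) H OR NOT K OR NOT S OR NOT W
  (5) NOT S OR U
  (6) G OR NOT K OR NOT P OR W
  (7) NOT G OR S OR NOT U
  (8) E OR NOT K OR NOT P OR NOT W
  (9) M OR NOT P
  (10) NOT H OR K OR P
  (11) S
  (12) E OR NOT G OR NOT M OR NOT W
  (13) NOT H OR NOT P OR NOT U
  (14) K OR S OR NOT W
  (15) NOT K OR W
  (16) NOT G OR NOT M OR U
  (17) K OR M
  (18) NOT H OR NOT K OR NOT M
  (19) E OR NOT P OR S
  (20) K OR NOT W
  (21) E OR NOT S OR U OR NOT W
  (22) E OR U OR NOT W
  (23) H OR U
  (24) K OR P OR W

Unit clause (S) forces S = True.
In (NOT G OR NOT S) only NOT G is left, so G = False.
In (NOT S OR U) only U is left, so U = True.
In (NOT E OR G) only NOT E is left, so E = False.
Set K = True.
  then (NOT K OR W) forces W = True.
  then (H OR NOT K OR NOT S OR NOT W) forces H = True.
  then (E OR NOT K OR NOT P OR NOT W) forces P = False.
  then (NOT H OR NOT K OR NOT M) forces M = False.
All clauses satisfied.

S: True, K: True, M: False, W: True, U: True, E: False, P: False, G: False, H: True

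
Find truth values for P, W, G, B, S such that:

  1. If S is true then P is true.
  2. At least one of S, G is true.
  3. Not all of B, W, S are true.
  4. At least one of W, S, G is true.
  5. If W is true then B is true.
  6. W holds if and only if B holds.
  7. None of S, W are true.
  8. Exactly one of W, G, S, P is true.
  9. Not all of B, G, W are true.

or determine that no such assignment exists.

P = False, W = False, G = True, B = False, S = False

  (1) S=F ⇒ P: vacuous ✓
  (2) {S, G}: 1 true — at least one ✓
  (3) {B, W, S}: 0/3 true — not all ✓
  (4) {W, S, G}: 1 true — at least one ✓
  (5) W=F ⇒ B: vacuous ✓
  (6) W=F, B=F — same ✓
  (7) {S, W}: 0 true — none ✓
  (8) {W, G, S, P}: 1 true — exactly one ✓
  (9) {B, G, W}: 1/3 true — not all ✓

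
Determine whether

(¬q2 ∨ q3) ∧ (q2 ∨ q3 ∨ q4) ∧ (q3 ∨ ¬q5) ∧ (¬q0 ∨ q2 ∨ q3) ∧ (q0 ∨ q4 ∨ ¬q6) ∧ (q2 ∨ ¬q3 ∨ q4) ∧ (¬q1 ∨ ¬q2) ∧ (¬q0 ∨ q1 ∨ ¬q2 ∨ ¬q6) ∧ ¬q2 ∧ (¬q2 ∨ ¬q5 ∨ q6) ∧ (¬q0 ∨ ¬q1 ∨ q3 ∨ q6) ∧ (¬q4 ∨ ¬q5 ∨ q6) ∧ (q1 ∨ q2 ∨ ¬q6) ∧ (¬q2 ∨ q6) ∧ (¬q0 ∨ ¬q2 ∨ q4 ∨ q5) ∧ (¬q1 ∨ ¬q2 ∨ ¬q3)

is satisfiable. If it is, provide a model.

q0 = False; q1 = True; q2 = False; q3 = True; q4 = True; q5 = False; q6 = False

Unit clause (¬q2) forces q2 = False.
Set q0 = False.
Set q1 = True.
Set q3 = True.
  then (q2 ∨ ¬q3 ∨ q4) forces q4 = True.
Set q5 = False.
Set q6 = False.
All clauses satisfied.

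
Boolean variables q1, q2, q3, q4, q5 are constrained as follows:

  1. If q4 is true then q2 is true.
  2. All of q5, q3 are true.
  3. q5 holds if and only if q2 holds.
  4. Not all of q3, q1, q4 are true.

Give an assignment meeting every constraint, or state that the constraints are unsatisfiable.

q1 = True; q2 = True; q3 = True; q4 = False; q5 = True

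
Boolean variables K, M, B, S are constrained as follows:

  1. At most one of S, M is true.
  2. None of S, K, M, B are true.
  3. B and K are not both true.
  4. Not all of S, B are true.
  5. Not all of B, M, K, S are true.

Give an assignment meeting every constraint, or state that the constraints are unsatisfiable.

K: False, M: False, B: False, S: False

  (1) {S, M}: 0 true — at most one ✓
  (2) {S, K, M, B}: 0 true — none ✓
  (3) B=F, K=F — not both ✓
  (4) {S, B}: 0/2 true — not all ✓
  (5) {B, M, K, S}: 0/4 true — not all ✓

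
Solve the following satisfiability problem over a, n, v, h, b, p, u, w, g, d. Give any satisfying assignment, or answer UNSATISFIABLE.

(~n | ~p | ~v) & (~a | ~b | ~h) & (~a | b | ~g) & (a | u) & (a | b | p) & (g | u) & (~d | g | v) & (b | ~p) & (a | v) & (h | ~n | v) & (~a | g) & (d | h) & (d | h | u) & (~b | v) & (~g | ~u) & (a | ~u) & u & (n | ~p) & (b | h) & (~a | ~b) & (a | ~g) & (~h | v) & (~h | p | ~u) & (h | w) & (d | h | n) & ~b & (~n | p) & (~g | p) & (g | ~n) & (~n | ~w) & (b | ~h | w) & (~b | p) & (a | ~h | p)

Unsatisfiable — no assignment works.

Case u = True:
  (~g | ~u) forces g = False.
  (~a | g) forces a = False.
  Clause (a | ~u) is falsified — contradiction.
Case u = False:
  Clause (u) is falsified — contradiction.
Both cases fail, so the formula is unsatisfiable.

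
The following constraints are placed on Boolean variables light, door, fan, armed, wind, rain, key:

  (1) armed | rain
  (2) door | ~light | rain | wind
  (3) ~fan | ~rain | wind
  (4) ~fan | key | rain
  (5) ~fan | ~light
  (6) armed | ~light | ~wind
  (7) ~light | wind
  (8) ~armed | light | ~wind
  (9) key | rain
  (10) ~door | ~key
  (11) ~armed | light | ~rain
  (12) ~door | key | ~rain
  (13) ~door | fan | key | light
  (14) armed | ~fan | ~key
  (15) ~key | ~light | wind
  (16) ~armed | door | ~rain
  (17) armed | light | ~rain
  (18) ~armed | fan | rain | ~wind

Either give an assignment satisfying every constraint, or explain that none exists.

Set light = False.
Try door = True:
  (~door | ~key) forces key = False.
  (key | rain) forces rain = True.
  clause (~door | key | ~rain) is falsified — backtrack.
So door = False.
Set fan = True.
Set armed = True.
  then (~armed | light | ~wind) forces wind = False.
  then (~armed | light | ~rain) forces rain = False.
  then (~fan | key | rain) forces key = True.
All clauses satisfied.

light=F, door=F, fan=T, armed=T, wind=F, rain=F, key=T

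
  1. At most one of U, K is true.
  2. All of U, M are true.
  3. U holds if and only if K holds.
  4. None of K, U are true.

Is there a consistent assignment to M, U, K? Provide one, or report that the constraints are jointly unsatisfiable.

Case U = True:
  Constraint (4) is violated (U=T) — contradiction.
Case U = False:
  Constraint (2) is violated (U=F) — contradiction.
Both cases fail — unsatisfiable.

Unsatisfiable — no assignment works.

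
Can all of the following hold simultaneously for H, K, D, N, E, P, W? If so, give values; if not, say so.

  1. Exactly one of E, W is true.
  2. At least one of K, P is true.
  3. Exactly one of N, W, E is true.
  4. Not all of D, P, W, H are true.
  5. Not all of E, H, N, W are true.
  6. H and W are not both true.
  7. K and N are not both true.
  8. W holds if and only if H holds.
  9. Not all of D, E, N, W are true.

H = False, K = False, D = False, N = False, E = True, P = True, W = False

  (1) {E, W}: 1 true — exactly one ✓
  (2) {K, P}: 1 true — at least one ✓
  (3) {N, W, E}: 1 true — exactly one ✓
  (4) {D, P, W, H}: 1/4 true — not all ✓
  (5) {E, H, N, W}: 1/4 true — not all ✓
  (6) H=F, W=F — not both ✓
  (7) K=F, N=F — not both ✓
  (8) W=F, H=F — same ✓
  (9) {D, E, N, W}: 1/4 true — not all ✓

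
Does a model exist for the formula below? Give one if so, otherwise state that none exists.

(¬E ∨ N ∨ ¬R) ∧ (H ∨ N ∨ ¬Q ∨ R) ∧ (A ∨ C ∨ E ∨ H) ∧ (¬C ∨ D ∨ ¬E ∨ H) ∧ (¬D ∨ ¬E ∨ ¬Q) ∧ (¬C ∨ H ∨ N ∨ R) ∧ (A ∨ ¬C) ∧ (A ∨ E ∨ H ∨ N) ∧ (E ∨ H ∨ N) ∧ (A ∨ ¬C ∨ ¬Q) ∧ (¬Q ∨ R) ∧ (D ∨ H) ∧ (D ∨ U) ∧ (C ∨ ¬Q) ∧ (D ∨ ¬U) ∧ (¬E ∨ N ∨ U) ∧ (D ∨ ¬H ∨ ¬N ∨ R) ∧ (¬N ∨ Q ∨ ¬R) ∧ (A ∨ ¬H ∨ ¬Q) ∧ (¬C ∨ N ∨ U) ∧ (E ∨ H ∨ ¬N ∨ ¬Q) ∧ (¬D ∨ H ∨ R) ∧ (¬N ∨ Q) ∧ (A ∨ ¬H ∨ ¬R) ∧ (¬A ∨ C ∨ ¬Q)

E=F, R=F, Q=F, A=F, D=T, C=F, H=T, U=T, N=F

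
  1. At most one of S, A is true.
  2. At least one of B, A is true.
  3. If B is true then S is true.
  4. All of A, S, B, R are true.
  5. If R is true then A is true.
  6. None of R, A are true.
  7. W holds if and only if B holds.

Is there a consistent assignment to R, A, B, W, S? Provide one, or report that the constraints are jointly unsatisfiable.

Case R = True:
  Constraint (6) is violated (R=T) — contradiction.
Case R = False:
  Constraint (4) is violated (R=F) — contradiction.
Both cases fail — unsatisfiable.

No satisfying assignment exists.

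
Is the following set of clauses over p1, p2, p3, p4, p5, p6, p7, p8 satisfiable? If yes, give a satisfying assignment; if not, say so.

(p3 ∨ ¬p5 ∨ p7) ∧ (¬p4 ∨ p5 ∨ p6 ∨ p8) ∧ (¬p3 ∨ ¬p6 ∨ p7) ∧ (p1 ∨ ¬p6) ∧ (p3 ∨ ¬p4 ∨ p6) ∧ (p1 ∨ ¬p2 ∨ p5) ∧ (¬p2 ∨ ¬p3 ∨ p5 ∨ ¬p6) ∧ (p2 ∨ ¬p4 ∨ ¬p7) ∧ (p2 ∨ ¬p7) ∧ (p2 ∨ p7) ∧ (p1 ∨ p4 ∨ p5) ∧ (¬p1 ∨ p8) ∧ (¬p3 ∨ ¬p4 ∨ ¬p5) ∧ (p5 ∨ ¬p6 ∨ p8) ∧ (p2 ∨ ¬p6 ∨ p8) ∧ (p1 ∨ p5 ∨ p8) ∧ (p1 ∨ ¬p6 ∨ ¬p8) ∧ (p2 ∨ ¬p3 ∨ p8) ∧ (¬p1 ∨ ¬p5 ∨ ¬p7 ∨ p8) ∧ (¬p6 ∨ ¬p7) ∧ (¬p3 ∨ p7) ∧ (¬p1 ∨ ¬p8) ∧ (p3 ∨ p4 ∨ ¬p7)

p1 = False, p2 = True, p3 = True, p4 = False, p5 = True, p6 = False, p7 = True, p8 = True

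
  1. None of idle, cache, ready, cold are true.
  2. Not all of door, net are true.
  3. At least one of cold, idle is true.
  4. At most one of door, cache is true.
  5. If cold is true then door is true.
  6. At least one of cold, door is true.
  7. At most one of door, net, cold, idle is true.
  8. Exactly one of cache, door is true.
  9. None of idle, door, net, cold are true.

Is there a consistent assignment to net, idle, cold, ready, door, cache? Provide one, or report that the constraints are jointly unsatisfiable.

The formula is unsatisfiable.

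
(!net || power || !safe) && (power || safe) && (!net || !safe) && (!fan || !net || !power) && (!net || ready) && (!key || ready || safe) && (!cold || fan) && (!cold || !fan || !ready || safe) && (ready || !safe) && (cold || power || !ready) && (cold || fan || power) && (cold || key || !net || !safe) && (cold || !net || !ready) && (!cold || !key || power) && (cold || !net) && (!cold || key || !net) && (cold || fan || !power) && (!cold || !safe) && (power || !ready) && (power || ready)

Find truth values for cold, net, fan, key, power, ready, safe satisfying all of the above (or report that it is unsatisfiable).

Set cold = False.
  then (cold || !net) forces net = False.
Try fan = False:
  (cold || fan || power) forces power = True.
  clause (cold || fan || !power) is falsified — backtrack.
So fan = True.
Set key = False.
Set power = True.
Set ready = True.
Set safe = False.
All clauses satisfied.

cold=F; net=F; fan=T; key=F; power=T; ready=T; safe=F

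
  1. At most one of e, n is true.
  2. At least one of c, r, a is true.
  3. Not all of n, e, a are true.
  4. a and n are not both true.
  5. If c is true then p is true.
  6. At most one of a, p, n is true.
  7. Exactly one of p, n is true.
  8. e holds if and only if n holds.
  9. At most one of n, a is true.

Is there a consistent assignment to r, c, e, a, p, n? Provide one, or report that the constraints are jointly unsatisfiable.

r = False, c = True, e = False, a = False, p = True, n = False

  (1) {e, n}: 0 true — at most one ✓
  (2) {c, r, a}: 1 true — at least one ✓
  (3) {n, e, a}: 0/3 true — not all ✓
  (4) a=F, n=F — not both ✓
  (5) c=T ⇒ p: T ✓
  (6) {a, p, n}: 1 true — at most one ✓
  (7) {p, n}: 1 true — exactly one ✓
  (8) e=F, n=F — same ✓
  (9) {n, a}: 0 true — at most one ✓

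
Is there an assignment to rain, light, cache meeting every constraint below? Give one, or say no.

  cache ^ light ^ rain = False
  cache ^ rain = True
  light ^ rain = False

rain = True, light = True, cache = False

cache ^ light ^ rain = F ^ T ^ T = False ✓
cache ^ rain = F ^ T = True ✓
light ^ rain = T ^ T = False ✓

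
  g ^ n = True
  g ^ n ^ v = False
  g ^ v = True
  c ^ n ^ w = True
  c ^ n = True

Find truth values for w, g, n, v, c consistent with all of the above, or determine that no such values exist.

w = False, g = False, n = True, v = True, c = False

g ^ n = F ^ T = True ✓
g ^ n ^ v = F ^ T ^ T = False ✓
g ^ v = F ^ T = True ✓
c ^ n ^ w = F ^ T ^ F = True ✓
c ^ n = F ^ T = True ✓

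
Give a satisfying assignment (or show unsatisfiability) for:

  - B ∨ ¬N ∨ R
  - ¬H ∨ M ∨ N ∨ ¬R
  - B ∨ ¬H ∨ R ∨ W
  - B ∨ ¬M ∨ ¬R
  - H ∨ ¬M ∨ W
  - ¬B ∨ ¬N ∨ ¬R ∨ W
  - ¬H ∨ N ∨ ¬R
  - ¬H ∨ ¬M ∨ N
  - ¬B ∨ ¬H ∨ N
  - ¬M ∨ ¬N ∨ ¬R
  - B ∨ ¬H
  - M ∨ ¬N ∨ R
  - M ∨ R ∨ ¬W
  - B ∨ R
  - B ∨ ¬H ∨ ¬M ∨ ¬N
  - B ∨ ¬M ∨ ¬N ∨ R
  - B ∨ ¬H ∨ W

N=T, H=T, R=F, W=F, B=T, M=T

Set N = True.
Set H = True.
  then (B ∨ ¬H) forces B = True.
Set R = False.
  then (M ∨ ¬N ∨ R) forces M = True.
Set W = False.
All clauses satisfied.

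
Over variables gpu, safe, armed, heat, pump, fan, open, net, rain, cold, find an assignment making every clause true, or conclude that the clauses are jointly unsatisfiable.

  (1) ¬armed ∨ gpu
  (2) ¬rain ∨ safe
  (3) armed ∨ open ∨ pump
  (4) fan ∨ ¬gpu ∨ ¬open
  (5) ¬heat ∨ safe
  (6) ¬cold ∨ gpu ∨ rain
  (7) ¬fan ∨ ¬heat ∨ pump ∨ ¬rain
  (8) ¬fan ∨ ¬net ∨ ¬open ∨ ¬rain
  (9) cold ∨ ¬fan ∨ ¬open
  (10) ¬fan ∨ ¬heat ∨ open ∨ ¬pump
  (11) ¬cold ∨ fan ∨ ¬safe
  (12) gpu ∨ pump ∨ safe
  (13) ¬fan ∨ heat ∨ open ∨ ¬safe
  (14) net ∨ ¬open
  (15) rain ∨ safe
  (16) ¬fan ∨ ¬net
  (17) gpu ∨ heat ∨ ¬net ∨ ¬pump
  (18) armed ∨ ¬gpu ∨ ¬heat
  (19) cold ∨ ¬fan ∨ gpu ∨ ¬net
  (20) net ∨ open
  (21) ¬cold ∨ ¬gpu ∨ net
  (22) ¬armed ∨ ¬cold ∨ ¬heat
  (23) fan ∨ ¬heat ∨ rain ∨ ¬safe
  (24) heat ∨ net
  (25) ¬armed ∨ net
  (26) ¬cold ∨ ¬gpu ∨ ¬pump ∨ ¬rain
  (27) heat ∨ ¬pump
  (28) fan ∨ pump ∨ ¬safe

Set gpu = True.
Try safe = False:
  (¬rain ∨ safe) forces rain = False.
  clause (rain ∨ safe) is falsified — backtrack.
So safe = True.
Set armed = True.
  then (¬armed ∨ net) forces net = True.
  then (¬fan ∨ ¬net) forces fan = False.
  then (fan ∨ pump ∨ ¬safe) forces pump = True.
  then (fan ∨ ¬gpu ∨ ¬open) forces open = False.
  then (¬cold ∨ fan ∨ ¬safe) forces cold = False.
  then (heat ∨ ¬pump) forces heat = True.
  then (fan ∨ ¬heat ∨ rain ∨ ¬safe) forces rain = True.
All clauses satisfied.

gpu = True; safe = True; armed = True; heat = True; pump = True; fan = False; open = False; net = True; rain = True; cold = False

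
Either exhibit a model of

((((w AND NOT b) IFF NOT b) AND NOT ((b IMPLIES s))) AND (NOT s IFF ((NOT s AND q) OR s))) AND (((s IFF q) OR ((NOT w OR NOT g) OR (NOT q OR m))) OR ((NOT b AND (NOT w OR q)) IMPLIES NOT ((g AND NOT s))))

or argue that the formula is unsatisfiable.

b = True, m = False, q = True, g = False, w = True, s = False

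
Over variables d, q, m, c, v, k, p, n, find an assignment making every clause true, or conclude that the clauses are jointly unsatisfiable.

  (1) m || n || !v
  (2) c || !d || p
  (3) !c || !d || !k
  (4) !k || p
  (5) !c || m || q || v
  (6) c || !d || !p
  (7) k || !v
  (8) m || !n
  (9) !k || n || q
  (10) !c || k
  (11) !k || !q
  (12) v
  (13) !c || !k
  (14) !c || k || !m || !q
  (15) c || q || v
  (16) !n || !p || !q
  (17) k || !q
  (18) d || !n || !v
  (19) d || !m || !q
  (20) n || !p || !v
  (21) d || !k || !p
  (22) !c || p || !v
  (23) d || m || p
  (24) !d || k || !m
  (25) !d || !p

Case c = True:
  (!c || k) forces k = True.
  Clause (!c || !k) is falsified — contradiction.
Case c = False:
  (v) forces v = True.
  (k || !v) forces k = True.
  (!k || p) forces p = True.
  (c || !d || !p) forces d = False.
  Clause (d || !k || !p) is falsified — contradiction.
Both cases fail, so the formula is unsatisfiable.

Unsatisfiable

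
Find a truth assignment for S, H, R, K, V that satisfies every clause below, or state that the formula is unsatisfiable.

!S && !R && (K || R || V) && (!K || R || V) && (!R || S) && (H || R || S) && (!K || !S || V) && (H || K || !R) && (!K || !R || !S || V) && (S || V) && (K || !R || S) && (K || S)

S: False, H: True, R: False, K: True, V: True

Unit clause (!S) forces S = False.
Unit clause (!R) forces R = False.
In (H || R || S) only H is left, so H = True.
In (S || V) only V is left, so V = True.
In (K || S) only K is left, so K = True.
All clauses satisfied.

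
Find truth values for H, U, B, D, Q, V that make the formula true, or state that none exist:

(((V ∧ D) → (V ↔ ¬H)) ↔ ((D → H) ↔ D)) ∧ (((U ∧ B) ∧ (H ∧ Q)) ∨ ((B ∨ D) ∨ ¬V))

H = True, U = True, B = True, D = True, Q = True, V = False

  ((V ∧ D) → (V ↔ ¬H)) ↔ ((D → H) ↔ D) = True
    (V ∧ D) → (V ↔ ¬H) = True
      V ∧ D = False
      V ↔ ¬H = True
        ¬H = False
    (D → H) ↔ D = True
      D → H = True
  ((U ∧ B) ∧ (H ∧ Q)) ∨ ((B ∨ D) ∨ ¬V) = True
    (U ∧ B) ∧ (H ∧ Q) = True
      U ∧ B = True
      H ∧ Q = True
    (B ∨ D) ∨ ¬V = True
      B ∨ D = True
      ¬V = True
Both conjuncts True, so the formula holds.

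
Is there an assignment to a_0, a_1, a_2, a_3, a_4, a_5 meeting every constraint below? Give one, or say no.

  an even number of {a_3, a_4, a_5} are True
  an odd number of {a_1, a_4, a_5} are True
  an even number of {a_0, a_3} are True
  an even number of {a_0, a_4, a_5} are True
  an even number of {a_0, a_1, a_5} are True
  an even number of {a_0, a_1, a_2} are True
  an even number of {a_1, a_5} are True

a_0=F, a_1=T, a_2=T, a_3=F, a_4=T, a_5=T

{a_3, a_4, a_5}: 2 true → even ✓
{a_1, a_4, a_5}: 3 true → odd ✓
{a_0, a_3}: 0 true → even ✓
{a_0, a_4, a_5}: 2 true → even ✓
{a_0, a_1, a_5}: 2 true → even ✓
{a_0, a_1, a_2}: 2 true → even ✓
{a_1, a_5}: 2 true → even ✓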